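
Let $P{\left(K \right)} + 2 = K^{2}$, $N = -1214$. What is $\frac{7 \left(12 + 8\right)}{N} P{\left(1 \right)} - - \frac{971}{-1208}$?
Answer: $- \frac{504837}{733256} \approx -0.68849$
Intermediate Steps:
$P{\left(K \right)} = -2 + K^{2}$
$\frac{7 \left(12 + 8\right)}{N} P{\left(1 \right)} - - \frac{971}{-1208} = \frac{7 \left(12 + 8\right)}{-1214} \left(-2 + 1^{2}\right) - - \frac{971}{-1208} = 7 \cdot 20 \left(- \frac{1}{1214}\right) \left(-2 + 1\right) - \left(-971\right) \left(- \frac{1}{1208}\right) = 140 \left(- \frac{1}{1214}\right) \left(-1\right) - \frac{971}{1208} = \left(- \frac{70}{607}\right) \left(-1\right) - \frac{971}{1208} = \frac{70}{607} - \frac{971}{1208} = - \frac{504837}{733256}$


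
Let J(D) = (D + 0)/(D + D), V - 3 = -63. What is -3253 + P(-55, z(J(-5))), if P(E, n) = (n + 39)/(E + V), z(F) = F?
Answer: -748269/230 ≈ -3253.3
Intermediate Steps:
V = -60 (V = 3 - 63 = -60)
J(D) = ½ (J(D) = D/((2*D)) = D*(1/(2*D)) = ½)
P(E, n) = (39 + n)/(-60 + E) (P(E, n) = (n + 39)/(E - 60) = (39 + n)/(-60 + E))
-3253 + P(-55, z(J(-5))) = -3253 + (39 + ½)/(-60 - 55) = -3253 + (79/2)/(-115) = -3253 - 1/115*79/2 = -3253 - 79/230 = -748269/230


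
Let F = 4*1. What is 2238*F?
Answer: 8952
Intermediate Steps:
F = 4
2238*F = 2238*4 = 8952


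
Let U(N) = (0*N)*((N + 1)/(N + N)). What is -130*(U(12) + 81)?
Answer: -10530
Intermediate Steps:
U(N) = 0 (U(N) = 0*((1 + N)/((2*N))) = 0*((1 + N)*(1/(2*N))) = 0*((1 + N)/(2*N)) = 0)
-130*(U(12) + 81) = -130*(0 + 81) = -130*81 = -10530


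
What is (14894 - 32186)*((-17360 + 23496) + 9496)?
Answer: -270308544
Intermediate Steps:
(14894 - 32186)*((-17360 + 23496) + 9496) = -17292*(6136 + 9496) = -17292*15632 = -270308544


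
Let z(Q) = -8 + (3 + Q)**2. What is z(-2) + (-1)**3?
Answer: -8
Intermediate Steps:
z(-2) + (-1)**3 = (-8 + (3 - 2)**2) + (-1)**3 = (-8 + 1**2) - 1 = (-8 + 1) - 1 = -7 - 1 = -8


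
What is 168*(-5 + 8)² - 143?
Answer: 1369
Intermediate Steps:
168*(-5 + 8)² - 143 = 168*3² - 143 = 168*9 - 143 = 1512 - 143 = 1369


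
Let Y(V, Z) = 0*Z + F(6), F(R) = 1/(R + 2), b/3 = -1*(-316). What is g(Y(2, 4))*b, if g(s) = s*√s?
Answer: 237*√2/8 ≈ 41.896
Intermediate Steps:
b = 948 (b = 3*(-1*(-316)) = 3*316 = 948)
F(R) = 1/(2 + R)
Y(V, Z) = ⅛ (Y(V, Z) = 0*Z + 1/(2 + 6) = 0 + 1/8 = 0 + ⅛ = ⅛)
g(s) = s^(3/2)
g(Y(2, 4))*b = (⅛)^(3/2)*948 = (√2/32)*948 = 237*√2/8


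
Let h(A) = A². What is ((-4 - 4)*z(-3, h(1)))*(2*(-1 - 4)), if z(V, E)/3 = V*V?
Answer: 2160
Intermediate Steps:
z(V, E) = 3*V² (z(V, E) = 3*(V*V) = 3*V²)
((-4 - 4)*z(-3, h(1)))*(2*(-1 - 4)) = ((-4 - 4)*(3*(-3)²))*(2*(-1 - 4)) = (-24*9)*(2*(-5)) = -8*27*(-10) = -216*(-10) = 2160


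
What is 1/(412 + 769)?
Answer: 1/1181 ≈ 0.00084674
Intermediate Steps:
1/(412 + 769) = 1/1181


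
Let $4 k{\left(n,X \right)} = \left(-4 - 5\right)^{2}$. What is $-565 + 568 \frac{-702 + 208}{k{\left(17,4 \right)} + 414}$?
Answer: $- \frac{2103773}{1737} \approx -1211.2$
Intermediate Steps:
$k{\left(n,X \right)} = \frac{81}{4}$ ($k{\left(n,X \right)} = \frac{\left(-4 - 5\right)^{2}}{4} = \frac{\left(-9\right)^{2}}{4} = \frac{1}{4} \cdot 81 = \frac{81}{4}$)
$-565 + 568 \frac{-702 + 208}{k{\left(17,4 \right)} + 414} = -565 + 568 \frac{-702 + 208}{\frac{81}{4} + 414} = -565 + 568 \left(- \frac{494}{\frac{1737}{4}}\right) = -565 + 568 \left(\left(-494\right) \frac{4}{1737}\right) = -565 + 568 \left(- \frac{1976}{1737}\right) = -565 - \frac{1122368}{1737} = - \frac{2103773}{1737}$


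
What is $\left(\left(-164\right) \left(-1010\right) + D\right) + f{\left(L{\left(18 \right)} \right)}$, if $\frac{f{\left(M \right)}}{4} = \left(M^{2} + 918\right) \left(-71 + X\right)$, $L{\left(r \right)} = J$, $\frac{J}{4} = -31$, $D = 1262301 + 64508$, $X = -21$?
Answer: $-4503743$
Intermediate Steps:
$D = 1326809$
$J = -124$ ($J = 4 \left(-31\right) = -124$)
$L{\left(r \right)} = -124$
$f{\left(M \right)} = -337824 - 368 M^{2}$ ($f{\left(M \right)} = 4 \left(M^{2} + 918\right) \left(-71 - 21\right) = 4 \left(918 + M^{2}\right) \left(-92\right) = 4 \left(-84456 - 92 M^{2}\right) = -337824 - 368 M^{2}$)
$\left(\left(-164\right) \left(-1010\right) + D\right) + f{\left(L{\left(18 \right)} \right)} = \left(\left(-164\right) \left(-1010\right) + 1326809\right) - \left(337824 + 368 \left(-124\right)^{2}\right) = \left(165640 + 1326809\right) - 5996192 = 1492449 - 5996192 = -4503743$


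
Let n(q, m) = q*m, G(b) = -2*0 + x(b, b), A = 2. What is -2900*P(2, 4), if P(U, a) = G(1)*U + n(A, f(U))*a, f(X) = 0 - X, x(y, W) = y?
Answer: 40600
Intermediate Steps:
f(X) = -X
G(b) = b (G(b) = -2*0 + b = 0 + b = b)
n(q, m) = m*q
P(U, a) = U - 2*U*a (P(U, a) = 1*U + (-U*2)*a = U + (-2*U)*a = U - 2*U*a)
-2900*P(2, 4) = -5800*(1 - 2*4) = -5800*(1 - 8) = -5800*(-7) = -2900*(-14) = 40600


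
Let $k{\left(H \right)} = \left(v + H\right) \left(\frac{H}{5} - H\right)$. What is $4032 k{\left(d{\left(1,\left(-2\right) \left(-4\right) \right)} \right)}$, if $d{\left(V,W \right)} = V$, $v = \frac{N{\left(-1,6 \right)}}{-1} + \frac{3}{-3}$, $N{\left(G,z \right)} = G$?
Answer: $- \frac{16128}{5} \approx -3225.6$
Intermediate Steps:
$v = 0$ ($v = - \frac{1}{-1} + \frac{3}{-3} = \left(-1\right) \left(-1\right) + 3 \left(- \frac{1}{3}\right) = 1 - 1 = 0$)
$k{\left(H \right)} = - \frac{4 H^{2}}{5}$ ($k{\left(H \right)} = \left(0 + H\right) \left(\frac{H}{5} - H\right) = H \left(H \frac{1}{5} - H\right) = H \left(\frac{H}{5} - H\right) = H \left(- \frac{4 H}{5}\right) = - \frac{4 H^{2}}{5}$)
$4032 k{\left(d{\left(1,\left(-2\right) \left(-4\right) \right)} \right)} = 4032 \left(- \frac{4 \cdot 1^{2}}{5}\right) = 4032 \left(\left(- \frac{4}{5}\right) 1\right) = 4032 \left(- \frac{4}{5}\right) = - \frac{16128}{5}$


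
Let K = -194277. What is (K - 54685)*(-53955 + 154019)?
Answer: -24912133568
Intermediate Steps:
(K - 54685)*(-53955 + 154019) = (-194277 - 54685)*(-53955 + 154019) = -248962*100064 = -24912133568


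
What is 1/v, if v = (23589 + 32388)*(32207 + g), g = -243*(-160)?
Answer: 1/3979236999 ≈ 2.5130e-10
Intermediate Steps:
g = 38880
v = 3979236999 (v = (23589 + 32388)*(32207 + 38880) = 55977*71087 = 3979236999)
1/v = 1/3979236999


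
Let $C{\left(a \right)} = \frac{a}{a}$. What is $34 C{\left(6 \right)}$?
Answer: $34$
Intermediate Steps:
$C{\left(a \right)} = 1$
$34 C{\left(6 \right)} = 34 \cdot 1 = 34$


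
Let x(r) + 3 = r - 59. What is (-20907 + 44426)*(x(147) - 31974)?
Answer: -749997391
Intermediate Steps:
x(r) = -62 + r (x(r) = -3 + (r - 59) = -3 + (-59 + r) = -62 + r)
(-20907 + 44426)*(x(147) - 31974) = (-20907 + 44426)*((-62 + 147) - 31974) = 23519*(85 - 31974) = 23519*(-31889) = -749997391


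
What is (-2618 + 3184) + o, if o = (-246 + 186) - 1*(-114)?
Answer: 620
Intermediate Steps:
o = 54 (o = -60 + 114 = 54)
(-2618 + 3184) + o = (-2618 + 3184) + 54 = 566 + 54 = 620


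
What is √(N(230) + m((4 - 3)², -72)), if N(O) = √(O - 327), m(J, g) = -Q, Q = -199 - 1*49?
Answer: √(248 + I*√97) ≈ 15.751 + 0.31264*I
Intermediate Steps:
Q = -248 (Q = -199 - 49 = -248)
m(J, g) = 248 (m(J, g) = -1*(-248) = 248)
N(O) = √(-327 + O)
√(N(230) + m((4 - 3)², -72)) = √(√(-327 + 230) + 248) = √(√(-97) + 248) = √(I*√97 + 248) = √(248 + I*√97)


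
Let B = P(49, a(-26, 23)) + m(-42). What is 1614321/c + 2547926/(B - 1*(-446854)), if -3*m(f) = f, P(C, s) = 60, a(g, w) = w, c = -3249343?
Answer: 3778800128365/726111184152 ≈ 5.2042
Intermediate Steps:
m(f) = -f/3
B = 74 (B = 60 - ⅓*(-42) = 60 + 14 = 74)
1614321/c + 2547926/(B - 1*(-446854)) = 1614321/(-3249343) + 2547926/(74 - 1*(-446854)) = 1614321*(-1/3249343) + 2547926/(74 + 446854) = -1614321/3249343 + 2547926/446928 = -1614321/3249343 + 2547926*(1/446928) = -1614321/3249343 + 1273963/223464 = 3778800128365/726111184152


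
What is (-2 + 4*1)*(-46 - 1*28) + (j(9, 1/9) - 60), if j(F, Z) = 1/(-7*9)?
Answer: -13105/63 ≈ -208.02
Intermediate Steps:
j(F, Z) = -1/63 (j(F, Z) = -1/7*1/9 = -1/63)
(-2 + 4*1)*(-46 - 1*28) + (j(9, 1/9) - 60) = (-2 + 4*1)*(-46 - 1*28) + (-1/63 - 60) = (-2 + 4)*(-46 - 28) - 3781/63 = 2*(-74) - 3781/63 = -148 - 3781/63 = -13105/63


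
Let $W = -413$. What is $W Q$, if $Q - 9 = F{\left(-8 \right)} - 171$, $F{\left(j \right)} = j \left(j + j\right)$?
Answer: $14042$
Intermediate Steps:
$F{\left(j \right)} = 2 j^{2}$ ($F{\left(j \right)} = j 2 j = 2 j^{2}$)
$Q = -34$ ($Q = 9 - \left(171 - 2 \left(-8\right)^{2}\right) = 9 + \left(2 \cdot 64 - 171\right) = 9 + \left(128 - 171\right) = 9 - 43 = -34$)
$W Q = \left(-413\right) \left(-34\right) = 14042$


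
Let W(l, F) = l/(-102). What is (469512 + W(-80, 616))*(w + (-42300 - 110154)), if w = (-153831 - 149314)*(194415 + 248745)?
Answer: -1072278997225803136/17 ≈ -6.3075e+16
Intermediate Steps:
W(l, F) = -l/102 (W(l, F) = l*(-1/102) = -l/102)
w = -134341738200 (w = -303145*443160 = -134341738200)
(469512 + W(-80, 616))*(w + (-42300 - 110154)) = (469512 - 1/102*(-80))*(-134341738200 + (-42300 - 110154)) = (469512 + 40/51)*(-134341738200 - 152454) = (23945152/51)*(-134341890654) = -1072278997225803136/17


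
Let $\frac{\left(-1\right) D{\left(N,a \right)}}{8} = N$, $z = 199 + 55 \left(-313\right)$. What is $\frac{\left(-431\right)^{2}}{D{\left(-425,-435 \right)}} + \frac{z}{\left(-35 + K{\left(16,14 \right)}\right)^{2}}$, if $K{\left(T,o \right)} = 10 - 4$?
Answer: $\frac{98370601}{2859400} \approx 34.403$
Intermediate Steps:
$z = -17016$ ($z = 199 - 17215 = -17016$)
$K{\left(T,o \right)} = 6$
$D{\left(N,a \right)} = - 8 N$
$\frac{\left(-431\right)^{2}}{D{\left(-425,-435 \right)}} + \frac{z}{\left(-35 + K{\left(16,14 \right)}\right)^{2}} = \frac{\left(-431\right)^{2}}{\left(-8\right) \left(-425\right)} - \frac{17016}{\left(-35 + 6\right)^{2}} = \frac{185761}{3400} - \frac{17016}{\left(-29\right)^{2}} = 185761 \cdot \frac{1}{3400} - \frac{17016}{841} = \frac{185761}{3400} - \frac{17016}{841} = \frac{98370601}{2859400}$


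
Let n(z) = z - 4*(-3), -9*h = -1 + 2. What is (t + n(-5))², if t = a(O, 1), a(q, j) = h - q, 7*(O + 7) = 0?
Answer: 15625/81 ≈ 192.90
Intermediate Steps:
h = -⅑ (h = -(-1 + 2)/9 = -⅑*1 = -⅑ ≈ -0.11111)
O = -7 (O = -7 + (⅐)*0 = -7 + 0 = -7)
a(q, j) = -⅑ - q
n(z) = 12 + z (n(z) = z + 12 = 12 + z)
t = 62/9 (t = -⅑ - 1*(-7) = -⅑ + 7 = 62/9 ≈ 6.8889)
(t + n(-5))² = (62/9 + (12 - 5))² = (62/9 + 7)² = (125/9)² = 15625/81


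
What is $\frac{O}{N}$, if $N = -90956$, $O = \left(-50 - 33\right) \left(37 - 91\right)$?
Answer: $- \frac{2241}{45478} \approx -0.049277$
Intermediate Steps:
$O = 4482$ ($O = \left(-83\right) \left(-54\right) = 4482$)
$\frac{O}{N} = \frac{4482}{-90956} = 4482 \left(- \frac{1}{90956}\right) = - \frac{2241}{45478}$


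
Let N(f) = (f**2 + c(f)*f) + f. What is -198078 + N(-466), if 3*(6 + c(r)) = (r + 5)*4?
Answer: 923528/3 ≈ 3.0784e+5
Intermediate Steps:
c(r) = 2/3 + 4*r/3 (c(r) = -6 + ((r + 5)*4)/3 = -6 + ((5 + r)*4)/3 = -6 + (20 + 4*r)/3 = -6 + (20/3 + 4*r/3) = 2/3 + 4*r/3)
N(f) = f + f**2 + f*(2/3 + 4*f/3) (N(f) = (f**2 + (2/3 + 4*f/3)*f) + f = (f**2 + f*(2/3 + 4*f/3)) + f = f + f**2 + f*(2/3 + 4*f/3))
-198078 + N(-466) = -198078 + (1/3)*(-466)*(5 + 7*(-466)) = -198078 + (1/3)*(-466)*(5 - 3262) = -198078 + (1/3)*(-466)*(-3257) = -198078 + 1517762/3 = 923528/3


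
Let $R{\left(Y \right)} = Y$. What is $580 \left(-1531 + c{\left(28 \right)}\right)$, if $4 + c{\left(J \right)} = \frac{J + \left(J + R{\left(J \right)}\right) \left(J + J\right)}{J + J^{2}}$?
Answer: $-888040$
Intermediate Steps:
$c{\left(J \right)} = -4 + \frac{J + 4 J^{2}}{J + J^{2}}$ ($c{\left(J \right)} = -4 + \frac{J + \left(J + J\right) \left(J + J\right)}{J + J^{2}} = -4 + \frac{J + 2 J 2 J}{J + J^{2}} = -4 + \frac{J + 4 J^{2}}{J + J^{2}}$)
$580 \left(-1531 + c{\left(28 \right)}\right) = 580 \left(-1531 - \frac{3}{1 + 28}\right) = 580 \left(-1531 - \frac{3}{29}\right) = 580 \left(- \frac{44402}{29}\right) = -888040$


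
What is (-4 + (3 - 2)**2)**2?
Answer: 9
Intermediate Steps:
(-4 + (3 - 2)**2)**2 = (-4 + 1**2)**2 = (-4 + 1)**2 = (-3)**2 = 9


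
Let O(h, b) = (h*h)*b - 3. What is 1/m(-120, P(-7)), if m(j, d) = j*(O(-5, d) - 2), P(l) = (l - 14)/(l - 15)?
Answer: -11/24900 ≈ -0.00044177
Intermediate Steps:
P(l) = (-14 + l)/(-15 + l)
O(h, b) = -3 + b*h² (O(h, b) = h²*b - 3 = b*h² - 3 = -3 + b*h²)
m(j, d) = j*(-5 + 25*d) (m(j, d) = j*((-3 + d*(-5)²) - 2) = j*((-3 + d*25) - 2) = j*((-3 + 25*d) - 2) = j*(-5 + 25*d))
1/m(-120, P(-7)) = 1/(5*(-120)*(-1 + 5*((-14 - 7)/(-15 - 7)))) = 1/(5*(-120)*(-1 + 5*(-21/(-22)))) = 1/(5*(-120)*(-1 + 5*(-1/22*(-21)))) = 1/(5*(-120)*(-1 + 5*(21/22))) = 1/(5*(-120)*(-1 + 105/22)) = 1/(5*(-120)*(83/22)) = 1/(-24900/11) = -11/24900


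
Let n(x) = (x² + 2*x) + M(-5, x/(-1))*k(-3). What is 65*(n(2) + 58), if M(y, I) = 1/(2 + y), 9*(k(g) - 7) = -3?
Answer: 37310/9 ≈ 4145.6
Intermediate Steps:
k(g) = 20/3 (k(g) = 7 + (⅑)*(-3) = 7 - ⅓ = 20/3)
n(x) = -20/9 + x² + 2*x (n(x) = (x² + 2*x) + (20/3)/(2 - 5) = (x² + 2*x) + (20/3)/(-3) = (x² + 2*x) - ⅓*20/3 = (x² + 2*x) - 20/9 = -20/9 + x² + 2*x)
65*(n(2) + 58) = 65*((-20/9 + 2² + 2*2) + 58) = 65*((-20/9 + 4 + 4) + 58) = 65*(52/9 + 58) = 65*(574/9) = 37310/9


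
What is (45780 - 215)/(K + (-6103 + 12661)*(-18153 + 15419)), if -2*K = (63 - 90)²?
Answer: -91130/35859873 ≈ -0.0025413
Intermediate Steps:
K = -729/2 (K = -(63 - 90)²/2 = -½*(-27)² = -½*729 = -729/2 ≈ -364.50)
(45780 - 215)/(K + (-6103 + 12661)*(-18153 + 15419)) = (45780 - 215)/(-729/2 + (-6103 + 12661)*(-18153 + 15419)) = 45565/(-729/2 + 6558*(-2734)) = 45565/(-729/2 - 17929572) = 45565/(-35859873/2) = 45565*(-2/35859873) = -91130/35859873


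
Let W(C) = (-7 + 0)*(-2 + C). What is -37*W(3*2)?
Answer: 1036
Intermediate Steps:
W(C) = 14 - 7*C (W(C) = -7*(-2 + C) = 14 - 7*C)
-37*W(3*2) = -37*(14 - 21*2) = -37*(14 - 7*6) = -37*(14 - 42) = -37*(-28) = 1036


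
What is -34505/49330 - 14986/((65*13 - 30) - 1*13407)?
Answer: 15238621/31058168 ≈ 0.49065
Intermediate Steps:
-34505/49330 - 14986/((65*13 - 30) - 1*13407) = -34505*1/49330 - 14986/((845 - 30) - 13407) = -6901/9866 - 14986/(815 - 13407) = -6901/9866 - 14986/(-12592) = -6901/9866 - 14986*(-1/12592) = -6901/9866 + 7493/6296 = 15238621/31058168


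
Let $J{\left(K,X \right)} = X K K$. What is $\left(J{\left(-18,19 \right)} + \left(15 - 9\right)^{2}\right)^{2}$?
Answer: $38340864$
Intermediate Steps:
$J{\left(K,X \right)} = X K^{2}$ ($J{\left(K,X \right)} = K X K = X K^{2}$)
$\left(J{\left(-18,19 \right)} + \left(15 - 9\right)^{2}\right)^{2} = \left(19 \left(-18\right)^{2} + \left(15 - 9\right)^{2}\right)^{2} = \left(19 \cdot 324 + 6^{2}\right)^{2} = \left(6156 + 36\right)^{2} = 6192^{2} = 38340864$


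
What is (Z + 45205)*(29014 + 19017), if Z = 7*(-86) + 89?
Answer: 2146601452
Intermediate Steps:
Z = -513 (Z = -602 + 89 = -513)
(Z + 45205)*(29014 + 19017) = (-513 + 45205)*(29014 + 19017) = 44692*48031 = 2146601452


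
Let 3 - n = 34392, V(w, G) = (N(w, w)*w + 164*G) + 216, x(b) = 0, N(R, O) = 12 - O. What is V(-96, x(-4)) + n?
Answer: -44541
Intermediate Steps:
V(w, G) = 216 + 164*G + w*(12 - w) (V(w, G) = ((12 - w)*w + 164*G) + 216 = (w*(12 - w) + 164*G) + 216 = (164*G + w*(12 - w)) + 216 = 216 + 164*G + w*(12 - w))
n = -34389 (n = 3 - 1*34392 = 3 - 34392 = -34389)
V(-96, x(-4)) + n = (216 + 164*0 - 1*(-96)*(-12 - 96)) - 34389 = (216 + 0 - 1*(-96)*(-108)) - 34389 = (216 + 0 - 10368) - 34389 = -10152 - 34389 = -44541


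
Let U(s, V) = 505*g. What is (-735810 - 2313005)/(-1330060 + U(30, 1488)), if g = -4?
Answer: 609763/266416 ≈ 2.2888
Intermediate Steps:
U(s, V) = -2020 (U(s, V) = 505*(-4) = -2020)
(-735810 - 2313005)/(-1330060 + U(30, 1488)) = (-735810 - 2313005)/(-1330060 - 2020) = -3048815/(-1332080) = -3048815*(-1/1332080) = 609763/266416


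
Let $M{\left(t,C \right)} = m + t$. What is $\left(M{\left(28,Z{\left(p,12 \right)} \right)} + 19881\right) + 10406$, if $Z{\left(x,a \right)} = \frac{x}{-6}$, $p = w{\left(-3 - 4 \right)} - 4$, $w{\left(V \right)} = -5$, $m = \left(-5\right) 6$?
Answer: $30285$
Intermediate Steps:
$m = -30$
$p = -9$ ($p = -5 - 4 = -9$)
$Z{\left(x,a \right)} = - \frac{x}{6}$ ($Z{\left(x,a \right)} = x \left(- \frac{1}{6}\right) = - \frac{x}{6}$)
$M{\left(t,C \right)} = -30 + t$
$\left(M{\left(28,Z{\left(p,12 \right)} \right)} + 19881\right) + 10406 = \left(\left(-30 + 28\right) + 19881\right) + 10406 = \left(-2 + 19881\right) + 10406 = 19879 + 10406 = 30285$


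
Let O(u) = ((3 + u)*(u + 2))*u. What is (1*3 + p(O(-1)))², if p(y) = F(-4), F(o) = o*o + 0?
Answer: 361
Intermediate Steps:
F(o) = o² (F(o) = o² + 0 = o²)
O(u) = u*(2 + u)*(3 + u) (O(u) = ((3 + u)*(2 + u))*u = ((2 + u)*(3 + u))*u = u*(2 + u)*(3 + u))
p(y) = 16 (p(y) = (-4)² = 16)
(1*3 + p(O(-1)))² = (1*3 + 16)² = (3 + 16)² = 19² = 361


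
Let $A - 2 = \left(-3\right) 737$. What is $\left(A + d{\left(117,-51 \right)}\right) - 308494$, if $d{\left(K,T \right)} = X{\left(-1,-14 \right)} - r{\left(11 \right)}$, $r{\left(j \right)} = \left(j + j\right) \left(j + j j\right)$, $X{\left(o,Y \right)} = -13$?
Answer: $-313620$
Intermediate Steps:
$A = -2209$ ($A = 2 - 2211 = -2209$)
$r{\left(j \right)} = 2 j \left(j + j^{2}\right)$
$d{\left(K,T \right)} = -2917$ ($d{\left(K,T \right)} = -13 - 2 \cdot 11^{2} \left(1 + 11\right) = -13 - 2 \cdot 121 \cdot 12 = -13 - 2904 = -2917$)
$\left(A + d{\left(117,-51 \right)}\right) - 308494 = \left(-2209 - 2917\right) - 308494 = -5126 - 308494 = -313620$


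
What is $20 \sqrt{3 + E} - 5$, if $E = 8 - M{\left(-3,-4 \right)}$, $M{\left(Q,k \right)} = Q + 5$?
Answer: $55$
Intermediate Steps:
$M{\left(Q,k \right)} = 5 + Q$
$E = 6$ ($E = 8 - \left(5 - 3\right) = 8 - 2 = 6$)
$20 \sqrt{3 + E} - 5 = 20 \sqrt{3 + 6} - 5 = 20 \sqrt{9} - 5 = 20 \cdot 3 - 5 = 60 - 5 = 55$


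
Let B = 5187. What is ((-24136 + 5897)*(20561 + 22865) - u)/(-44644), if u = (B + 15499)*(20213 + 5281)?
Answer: 659707849/22322 ≈ 29554.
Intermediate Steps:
u = 527368884 (u = (5187 + 15499)*(20213 + 5281) = 20686*25494 = 527368884)
((-24136 + 5897)*(20561 + 22865) - u)/(-44644) = ((-24136 + 5897)*(20561 + 22865) - 1*527368884)/(-44644) = (-18239*43426 - 527368884)*(-1/44644) = (-792046814 - 527368884)*(-1/44644) = -1319415698*(-1/44644) = 659707849/22322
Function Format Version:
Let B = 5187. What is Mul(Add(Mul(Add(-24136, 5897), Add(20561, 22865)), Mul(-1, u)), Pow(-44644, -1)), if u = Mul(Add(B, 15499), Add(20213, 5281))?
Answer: Rational(659707849, 22322) ≈ 29554.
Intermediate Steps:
u = 527368884 (u = Mul(Add(5187, 15499), Add(20213, 5281)) = Mul(20686, 25494) = 527368884)
Mul(Add(Mul(Add(-24136, 5897), Add(20561, 22865)), Mul(-1, u)), Pow(-44644, -1)) = Mul(Add(Mul(Add(-24136, 5897), Add(20561, 22865)), Mul(-1, 527368884)), Pow(-44644, -1)) = Mul(Add(Mul(-18239, 43426), -527368884), Rational(-1, 44644)) = Mul(Add(-792046814, -527368884), Rational(-1, 44644)) = Mul(-1319415698, Rational(-1, 44644)) = Rational(659707849, 22322)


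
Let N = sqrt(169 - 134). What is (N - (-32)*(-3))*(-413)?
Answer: 39648 - 413*sqrt(35) ≈ 37205.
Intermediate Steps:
N = sqrt(35) ≈ 5.9161
(N - (-32)*(-3))*(-413) = (sqrt(35) - (-32)*(-3))*(-413) = (sqrt(35) - 8*12)*(-413) = (sqrt(35) - 96)*(-413) = (-96 + sqrt(35))*(-413) = 39648 - 413*sqrt(35)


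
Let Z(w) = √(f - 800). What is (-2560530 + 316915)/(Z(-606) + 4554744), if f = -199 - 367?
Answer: -5109545979780/10372846453451 + 2243615*I*√1366/20745692906902 ≈ -0.49259 + 3.9971e-6*I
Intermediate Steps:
f = -566
Z(w) = I*√1366 (Z(w) = √(-566 - 800) = √(-1366) = I*√1366)
(-2560530 + 316915)/(Z(-606) + 4554744) = (-2560530 + 316915)/(I*√1366 + 4554744) = -2243615/(4554744 + I*√1366)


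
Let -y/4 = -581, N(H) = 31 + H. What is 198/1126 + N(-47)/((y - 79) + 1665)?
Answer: 189041/1100665 ≈ 0.17175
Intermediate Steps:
y = 2324 (y = -4*(-581) = 2324)
198/1126 + N(-47)/((y - 79) + 1665) = 198/1126 + (31 - 47)/((2324 - 79) + 1665) = 198*(1/1126) - 16/(2245 + 1665) = 99/563 - 16/3910 = 99/563 - 16*1/3910 = 99/563 - 8/1955 = 189041/1100665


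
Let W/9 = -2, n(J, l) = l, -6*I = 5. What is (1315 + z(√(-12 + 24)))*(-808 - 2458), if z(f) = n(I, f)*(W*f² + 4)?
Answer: -4294790 + 1384784*√3 ≈ -1.8963e+6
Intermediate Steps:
I = -⅚ (I = -⅙*5 = -⅚ ≈ -0.83333)
W = -18 (W = 9*(-2) = -18)
z(f) = f*(4 - 18*f²) (z(f) = f*(-18*f² + 4) = f*(4 - 18*f²))
(1315 + z(√(-12 + 24)))*(-808 - 2458) = (1315 + (-18*(-12 + 24)^(3/2) + 4*√(-12 + 24)))*(-808 - 2458) = (1315 + (-18*24*√3 + 4*√12))*(-3266) = (1315 + (-18*24*√3 + 4*(2*√3)))*(-3266) = (1315 + (-432*√3 + 8*√3))*(-3266) = (1315 - 424*√3)*(-3266) = -4294790 + 1384784*√3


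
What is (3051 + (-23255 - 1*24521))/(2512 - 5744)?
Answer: 44725/3232 ≈ 13.838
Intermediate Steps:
(3051 + (-23255 - 1*24521))/(2512 - 5744) = (3051 + (-23255 - 24521))/(-3232) = (3051 - 47776)*(-1/3232) = -44725*(-1/3232) = 44725/3232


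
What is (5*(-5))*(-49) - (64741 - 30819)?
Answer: -32697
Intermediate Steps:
(5*(-5))*(-49) - (64741 - 30819) = -25*(-49) - 1*33922 = 1225 - 33922 = -32697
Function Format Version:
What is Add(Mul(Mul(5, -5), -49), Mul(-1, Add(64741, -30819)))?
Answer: -32697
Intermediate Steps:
Add(Mul(Mul(5, -5), -49), Mul(-1, Add(64741, -30819))) = Add(Mul(-25, -49), Mul(-1, 33922)) = Add(1225, -33922) = -32697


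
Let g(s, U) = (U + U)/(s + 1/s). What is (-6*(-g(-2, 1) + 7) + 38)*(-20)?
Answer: 176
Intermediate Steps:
g(s, U) = 2*U/(s + 1/s) (g(s, U) = (2*U)/(s + 1/s) = 2*U/(s + 1/s))
(-6*(-g(-2, 1) + 7) + 38)*(-20) = (-6*(-2*(-2)/(1 + (-2)²) + 7) + 38)*(-20) = (-6*(-2*(-2)/(1 + 4) + 7) + 38)*(-20) = (-6*(-2*(-2)/5 + 7) + 38)*(-20) = (-6*(-1*(-⅘) + 7) + 38)*(-20) = (-6*(⅘ + 7) + 38)*(-20) = (-6*39/5 + 38)*(-20) = (-234/5 + 38)*(-20) = -44/5*(-20) = 176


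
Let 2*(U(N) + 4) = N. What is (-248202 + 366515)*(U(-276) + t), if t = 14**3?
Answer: 307850426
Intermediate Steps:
t = 2744
U(N) = -4 + N/2
(-248202 + 366515)*(U(-276) + t) = (-248202 + 366515)*((-4 + (1/2)*(-276)) + 2744) = 118313*((-4 - 138) + 2744) = 118313*(-142 + 2744) = 118313*2602 = 307850426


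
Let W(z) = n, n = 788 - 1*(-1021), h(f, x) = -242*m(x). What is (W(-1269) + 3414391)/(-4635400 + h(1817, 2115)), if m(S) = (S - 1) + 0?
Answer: -854050/1286747 ≈ -0.66373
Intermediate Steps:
m(S) = -1 + S (m(S) = (-1 + S) + 0 = -1 + S)
h(f, x) = 242 - 242*x (h(f, x) = -242*(-1 + x) = 242 - 242*x)
n = 1809 (n = 788 + 1021 = 1809)
W(z) = 1809
(W(-1269) + 3414391)/(-4635400 + h(1817, 2115)) = (1809 + 3414391)/(-4635400 + (242 - 242*2115)) = 3416200/(-4635400 + (242 - 511830)) = 3416200/(-4635400 - 511588) = 3416200/(-5146988) = 3416200*(-1/5146988) = -854050/1286747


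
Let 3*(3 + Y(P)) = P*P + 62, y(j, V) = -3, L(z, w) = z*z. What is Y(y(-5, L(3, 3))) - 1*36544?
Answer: -109570/3 ≈ -36523.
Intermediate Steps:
L(z, w) = z**2
Y(P) = 53/3 + P**2/3 (Y(P) = -3 + (P*P + 62)/3 = -3 + (P**2 + 62)/3 = -3 + (62 + P**2)/3 = -3 + (62/3 + P**2/3) = 53/3 + P**2/3)
Y(y(-5, L(3, 3))) - 1*36544 = (53/3 + (1/3)*(-3)**2) - 1*36544 = (53/3 + (1/3)*9) - 36544 = (53/3 + 3) - 36544 = 62/3 - 36544 = -109570/3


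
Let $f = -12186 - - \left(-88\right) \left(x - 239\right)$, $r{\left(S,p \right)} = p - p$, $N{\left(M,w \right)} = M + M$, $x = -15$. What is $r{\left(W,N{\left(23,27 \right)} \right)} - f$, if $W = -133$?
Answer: $-10166$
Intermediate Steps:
$N{\left(M,w \right)} = 2 M$
$r{\left(S,p \right)} = 0$
$f = 10166$ ($f = -12186 - - \left(-88\right) \left(-15 - 239\right) = -12186 - - \left(-88\right) \left(-254\right) = -12186 - \left(-1\right) 22352 = -12186 - -22352 = -12186 + 22352 = 10166$)
$r{\left(W,N{\left(23,27 \right)} \right)} - f = 0 - 10166 = -10166$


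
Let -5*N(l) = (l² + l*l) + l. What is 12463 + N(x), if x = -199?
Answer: -16688/5 ≈ -3337.6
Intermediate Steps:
N(l) = -2*l²/5 - l/5 (N(l) = -((l² + l*l) + l)/5 = -((l² + l²) + l)/5 = -(2*l² + l)/5 = -(l + 2*l²)/5 = -2*l²/5 - l/5)
12463 + N(x) = 12463 - ⅕*(-199)*(1 + 2*(-199)) = 12463 - ⅕*(-199)*(1 - 398) = 12463 - ⅕*(-199)*(-397) = 12463 - 79003/5 = -16688/5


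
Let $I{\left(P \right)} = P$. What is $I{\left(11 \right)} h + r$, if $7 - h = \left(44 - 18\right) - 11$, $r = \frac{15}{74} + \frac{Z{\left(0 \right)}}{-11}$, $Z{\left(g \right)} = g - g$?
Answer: $- \frac{6497}{74} \approx -87.797$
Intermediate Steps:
$Z{\left(g \right)} = 0$
$r = \frac{15}{74}$ ($r = \frac{15}{74} + \frac{0}{-11} = 15 \cdot \frac{1}{74} + 0 \left(- \frac{1}{11}\right) = \frac{15}{74} + 0 = \frac{15}{74} \approx 0.2027$)
$h = -8$ ($h = 7 - \left(\left(44 - 18\right) - 11\right) = 7 - \left(26 - 11\right) = 7 - 15 = -8$)
$I{\left(11 \right)} h + r = 11 \left(-8\right) + \frac{15}{74} = -88 + \frac{15}{74} = - \frac{6497}{74}$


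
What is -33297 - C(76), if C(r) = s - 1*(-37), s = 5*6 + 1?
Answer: -33365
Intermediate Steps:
s = 31 (s = 30 + 1 = 31)
C(r) = 68 (C(r) = 31 - 1*(-37) = 31 + 37 = 68)
-33297 - C(76) = -33297 - 1*68 = -33297 - 68 = -33365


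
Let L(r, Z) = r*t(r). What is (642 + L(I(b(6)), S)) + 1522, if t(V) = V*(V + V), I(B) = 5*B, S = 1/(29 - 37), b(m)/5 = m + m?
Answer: 54002164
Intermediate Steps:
b(m) = 10*m (b(m) = 5*(m + m) = 5*(2*m) = 10*m)
S = -⅛ (S = 1/(-8) = -⅛ ≈ -0.12500)
t(V) = 2*V² (t(V) = V*(2*V) = 2*V²)
L(r, Z) = 2*r³ (L(r, Z) = r*(2*r²) = 2*r³)
(642 + L(I(b(6)), S)) + 1522 = (642 + 2*(5*(10*6))³) + 1522 = (642 + 2*(5*60)³) + 1522 = (642 + 2*300³) + 1522 = (642 + 2*27000000) + 1522 = (642 + 54000000) + 1522 = 54000642 + 1522 = 54002164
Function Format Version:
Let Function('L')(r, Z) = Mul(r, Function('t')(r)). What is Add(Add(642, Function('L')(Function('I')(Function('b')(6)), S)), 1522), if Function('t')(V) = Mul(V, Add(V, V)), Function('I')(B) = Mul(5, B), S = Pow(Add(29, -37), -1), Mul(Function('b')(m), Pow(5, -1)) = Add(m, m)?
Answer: 54002164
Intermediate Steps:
Function('b')(m) = Mul(10, m) (Function('b')(m) = Mul(5, Add(m, m)) = Mul(5, Mul(2, m)) = Mul(10, m))
S = Rational(-1, 8) (S = Pow(-8, -1) = Rational(-1, 8) ≈ -0.12500)
Function('t')(V) = Mul(2, Pow(V, 2)) (Function('t')(V) = Mul(V, Mul(2, V)) = Mul(2, Pow(V, 2)))
Function('L')(r, Z) = Mul(2, Pow(r, 3)) (Function('L')(r, Z) = Mul(r, Mul(2, Pow(r, 2))) = Mul(2, Pow(r, 3)))
Add(Add(642, Function('L')(Function('I')(Function('b')(6)), S)), 1522) = Add(Add(642, Mul(2, Pow(Mul(5, Mul(10, 6)), 3))), 1522) = Add(Add(642, Mul(2, Pow(Mul(5, 60), 3))), 1522) = Add(Add(642, Mul(2, Pow(300, 3))), 1522) = Add(Add(642, Mul(2, 27000000)), 1522) = Add(Add(642, 54000000), 1522) = Add(54000642, 1522) = 54002164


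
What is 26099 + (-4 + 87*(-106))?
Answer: 16873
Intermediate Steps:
26099 + (-4 + 87*(-106)) = 26099 + (-4 - 9222) = 26099 - 9226 = 16873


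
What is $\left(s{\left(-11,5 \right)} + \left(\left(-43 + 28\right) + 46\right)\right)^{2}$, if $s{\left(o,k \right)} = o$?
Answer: $400$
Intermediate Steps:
$\left(s{\left(-11,5 \right)} + \left(\left(-43 + 28\right) + 46\right)\right)^{2} = \left(-11 + \left(\left(-43 + 28\right) + 46\right)\right)^{2} = \left(-11 + \left(-15 + 46\right)\right)^{2} = \left(-11 + 31\right)^{2} = 20^{2} = 400$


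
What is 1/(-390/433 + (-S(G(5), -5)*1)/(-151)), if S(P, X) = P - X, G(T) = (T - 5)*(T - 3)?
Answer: -65383/56725 ≈ -1.1526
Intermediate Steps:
G(T) = (-5 + T)*(-3 + T)
1/(-390/433 + (-S(G(5), -5)*1)/(-151)) = 1/(-390/433 + (-((15 + 5**2 - 8*5) - 1*(-5))*1)/(-151)) = 1/(-390*1/433 + (-((15 + 25 - 40) + 5)*1)*(-1/151)) = 1/(-390/433 + (-(0 + 5)*1)*(-1/151)) = 1/(-390/433 + (-1*5*1)*(-1/151)) = 1/(-390/433 - 5*1*(-1/151)) = 1/(-390/433 - 5*(-1/151)) = 1/(-390/433 + 5/151) = 1/(-56725/65383) = -65383/56725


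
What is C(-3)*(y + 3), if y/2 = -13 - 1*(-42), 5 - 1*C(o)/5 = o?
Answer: 2440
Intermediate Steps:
C(o) = 25 - 5*o
y = 58 (y = 2*(-13 - 1*(-42)) = 2*(-13 + 42) = 2*29 = 58)
C(-3)*(y + 3) = (25 - 5*(-3))*(58 + 3) = (25 + 15)*61 = 40*61 = 2440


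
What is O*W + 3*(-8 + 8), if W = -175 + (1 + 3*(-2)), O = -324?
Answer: 58320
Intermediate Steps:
W = -180 (W = -175 + (1 - 6) = -175 - 5 = -180)
O*W + 3*(-8 + 8) = -324*(-180) + 3*(-8 + 8) = 58320 + 3*0 = 58320 + 0 = 58320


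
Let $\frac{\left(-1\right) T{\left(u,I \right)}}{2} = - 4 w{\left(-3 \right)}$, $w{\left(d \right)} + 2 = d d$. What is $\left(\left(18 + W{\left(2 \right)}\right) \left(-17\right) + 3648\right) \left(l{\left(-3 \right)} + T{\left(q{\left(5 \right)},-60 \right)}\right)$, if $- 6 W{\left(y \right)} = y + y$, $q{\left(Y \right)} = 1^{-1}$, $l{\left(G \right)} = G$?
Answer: $\frac{533180}{3} \approx 1.7773 \cdot 10^{5}$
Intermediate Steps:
$q{\left(Y \right)} = 1$
$W{\left(y \right)} = - \frac{y}{3}$ ($W{\left(y \right)} = - \frac{y + y}{6} = - \frac{2 y}{6} = - \frac{y}{3}$)
$w{\left(d \right)} = -2 + d^{2}$ ($w{\left(d \right)} = -2 + d d = -2 + d^{2}$)
$T{\left(u,I \right)} = 56$ ($T{\left(u,I \right)} = - 2 \left(- 4 \left(-2 + \left(-3\right)^{2}\right)\right) = - 2 \left(- 4 \left(-2 + 9\right)\right) = - 2 \left(\left(-4\right) 7\right) = \left(-2\right) \left(-28\right) = 56$)
$\left(\left(18 + W{\left(2 \right)}\right) \left(-17\right) + 3648\right) \left(l{\left(-3 \right)} + T{\left(q{\left(5 \right)},-60 \right)}\right) = \left(\left(18 - \frac{2}{3}\right) \left(-17\right) + 3648\right) \left(-3 + 56\right) = \left(\left(18 - \frac{2}{3}\right) \left(-17\right) + 3648\right) 53 = \left(\frac{52}{3} \left(-17\right) + 3648\right) 53 = \left(- \frac{884}{3} + 3648\right) 53 = \frac{10060}{3} \cdot 53 = \frac{533180}{3}$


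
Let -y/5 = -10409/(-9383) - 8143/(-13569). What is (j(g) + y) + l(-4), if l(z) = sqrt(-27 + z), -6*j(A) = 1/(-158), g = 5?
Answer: -114612478297/13410821644 + I*sqrt(31) ≈ -8.5463 + 5.5678*I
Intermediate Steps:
y = -1088227450/127317927 (y = -5*(-10409/(-9383) - 8143/(-13569)) = -5*(-10409*(-1/9383) - 8143*(-1/13569)) = -5*(10409/9383 + 8143/13569) = -5*217645490/127317927 = -1088227450/127317927 ≈ -8.5473)
j(A) = 1/948 (j(A) = -1/6/(-158) = -1/6*(-1/158) = 1/948)
(j(g) + y) + l(-4) = (1/948 - 1088227450/127317927) + sqrt(-27 - 4) = -114612478297/13410821644 + sqrt(-31) = -114612478297/13410821644 + I*sqrt(31)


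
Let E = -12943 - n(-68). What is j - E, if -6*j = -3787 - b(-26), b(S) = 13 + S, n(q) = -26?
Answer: 13546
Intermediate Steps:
E = -12917 (E = -12943 - 1*(-26) = -12943 + 26 = -12917)
j = 629 (j = -(-3787 - (13 - 26))/6 = -(-3787 - 1*(-13))/6 = -(-3787 + 13)/6 = -⅙*(-3774) = 629)
j - E = 629 - 1*(-12917) = 629 + 12917 = 13546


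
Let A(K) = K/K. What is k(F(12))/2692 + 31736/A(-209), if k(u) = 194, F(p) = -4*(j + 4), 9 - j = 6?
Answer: 42716753/1346 ≈ 31736.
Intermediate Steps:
j = 3 (j = 9 - 1*6 = 9 - 6 = 3)
A(K) = 1
F(p) = -28 (F(p) = -4*(3 + 4) = -4*7 = -28)
k(F(12))/2692 + 31736/A(-209) = 194/2692 + 31736/1 = 194*(1/2692) + 31736*1 = 97/1346 + 31736 = 42716753/1346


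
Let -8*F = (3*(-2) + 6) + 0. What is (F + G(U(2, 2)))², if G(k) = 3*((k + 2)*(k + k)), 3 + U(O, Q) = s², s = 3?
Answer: 82944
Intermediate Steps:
U(O, Q) = 6 (U(O, Q) = -3 + 3² = -3 + 9 = 6)
G(k) = 6*k*(2 + k) (G(k) = 3*((2 + k)*(2*k)) = 3*(2*k*(2 + k)) = 6*k*(2 + k))
F = 0 (F = -((3*(-2) + 6) + 0)/8 = -((-6 + 6) + 0)/8 = -(0 + 0)/8 = -⅛*0 = 0)
(F + G(U(2, 2)))² = (0 + 6*6*(2 + 6))² = (0 + 6*6*8)² = (0 + 288)² = 288² = 82944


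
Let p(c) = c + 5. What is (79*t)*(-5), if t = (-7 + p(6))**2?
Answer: -6320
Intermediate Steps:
p(c) = 5 + c
t = 16 (t = (-7 + (5 + 6))**2 = (-7 + 11)**2 = 4**2 = 16)
(79*t)*(-5) = (79*16)*(-5) = 1264*(-5) = -6320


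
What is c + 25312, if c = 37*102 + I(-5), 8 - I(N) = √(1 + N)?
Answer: 29094 - 2*I ≈ 29094.0 - 2.0*I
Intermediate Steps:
I(N) = 8 - √(1 + N)
c = 3782 - 2*I (c = 37*102 + (8 - √(1 - 5)) = 3774 + (8 - √(-4)) = 3774 + (8 - 2*I) = 3782 - 2*I ≈ 3782.0 - 2.0*I)
c + 25312 = (3782 - 2*I) + 25312 = 29094 - 2*I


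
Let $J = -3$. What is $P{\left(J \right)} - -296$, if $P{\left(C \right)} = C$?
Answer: $293$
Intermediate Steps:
$P{\left(J \right)} - -296 = -3 - -296 = -3 + 296 = 293$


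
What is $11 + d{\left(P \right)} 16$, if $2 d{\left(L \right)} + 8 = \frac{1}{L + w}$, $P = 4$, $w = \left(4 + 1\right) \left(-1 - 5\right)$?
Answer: $- \frac{693}{13} \approx -53.308$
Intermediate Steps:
$w = -30$ ($w = 5 \left(-6\right) = -30$)
$d{\left(L \right)} = -4 + \frac{1}{2 \left(-30 + L\right)}$ ($d{\left(L \right)} = -4 + \frac{1}{2 \left(L - 30\right)} = -4 + \frac{1}{2 \left(-30 + L\right)}$)
$11 + d{\left(P \right)} 16 = 11 + \frac{241 - 32}{2 \left(-30 + 4\right)} 16 = 11 + \frac{241 - 32}{2 \left(-26\right)} 16 = 11 + \frac{1}{2} \left(- \frac{1}{26}\right) 209 \cdot 16 = 11 - \frac{836}{13} = - \frac{693}{13}$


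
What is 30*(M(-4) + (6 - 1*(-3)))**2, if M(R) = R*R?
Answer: 18750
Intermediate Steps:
M(R) = R**2
30*(M(-4) + (6 - 1*(-3)))**2 = 30*((-4)**2 + (6 - 1*(-3)))**2 = 30*(16 + (6 + 3))**2 = 30*(16 + 9)**2 = 30*25**2 = 30*625 = 18750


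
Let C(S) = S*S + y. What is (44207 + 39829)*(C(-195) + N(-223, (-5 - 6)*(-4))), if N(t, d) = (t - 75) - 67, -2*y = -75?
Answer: 3167947110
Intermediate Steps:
y = 75/2 (y = -1/2*(-75) = 75/2 ≈ 37.500)
N(t, d) = -142 + t (N(t, d) = (-75 + t) - 67 = -142 + t)
C(S) = 75/2 + S**2 (C(S) = S*S + 75/2 = S**2 + 75/2 = 75/2 + S**2)
(44207 + 39829)*(C(-195) + N(-223, (-5 - 6)*(-4))) = (44207 + 39829)*((75/2 + (-195)**2) + (-142 - 223)) = 84036*((75/2 + 38025) - 365) = 84036*(76125/2 - 365) = 84036*(75395/2) = 3167947110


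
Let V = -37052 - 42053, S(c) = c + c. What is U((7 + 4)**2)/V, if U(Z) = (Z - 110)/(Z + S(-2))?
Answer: -11/9255285 ≈ -1.1885e-6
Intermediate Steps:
S(c) = 2*c
U(Z) = (-110 + Z)/(-4 + Z) (U(Z) = (Z - 110)/(Z + 2*(-2)) = (-110 + Z)/(Z - 4) = (-110 + Z)/(-4 + Z))
V = -79105
U((7 + 4)**2)/V = ((-110 + (7 + 4)**2)/(-4 + (7 + 4)**2))/(-79105) = ((-110 + 11**2)/(-4 + 11**2))*(-1/79105) = ((-110 + 121)/(-4 + 121))*(-1/79105) = (11/117)*(-1/79105) = -11/9255285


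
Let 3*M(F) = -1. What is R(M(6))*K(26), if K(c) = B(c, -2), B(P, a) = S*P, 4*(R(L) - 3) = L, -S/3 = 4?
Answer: -910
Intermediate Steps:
S = -12 (S = -3*4 = -12)
M(F) = -⅓ (M(F) = (⅓)*(-1) = -⅓)
R(L) = 3 + L/4
B(P, a) = -12*P
K(c) = -12*c
R(M(6))*K(26) = (3 + (¼)*(-⅓))*(-12*26) = (3 - 1/12)*(-312) = (35/12)*(-312) = -910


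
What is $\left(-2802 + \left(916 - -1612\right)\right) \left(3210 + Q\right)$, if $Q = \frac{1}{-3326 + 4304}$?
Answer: $- \frac{430095197}{489} \approx -8.7954 \cdot 10^{5}$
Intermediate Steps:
$Q = \frac{1}{978} \approx 0.0010225$
$\left(-2802 + \left(916 - -1612\right)\right) \left(3210 + Q\right) = \left(-2802 + \left(916 - -1612\right)\right) \left(3210 + \frac{1}{978}\right) = \left(-2802 + \left(916 + 1612\right)\right) \frac{3139381}{978} = \left(-2802 + 2528\right) \frac{3139381}{978} = \left(-274\right) \frac{3139381}{978} = - \frac{430095197}{489}$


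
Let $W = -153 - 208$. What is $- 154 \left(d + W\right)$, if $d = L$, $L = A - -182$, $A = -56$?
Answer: $36190$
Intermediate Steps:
$W = -361$
$L = 126$ ($L = -56 - -182 = -56 + 182 = 126$)
$d = 126$
$- 154 \left(d + W\right) = - 154 \left(126 - 361\right) = \left(-154\right) \left(-235\right) = 36190$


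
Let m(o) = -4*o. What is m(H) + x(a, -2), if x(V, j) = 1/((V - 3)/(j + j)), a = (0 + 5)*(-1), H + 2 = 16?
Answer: -111/2 ≈ -55.500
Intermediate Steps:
H = 14 (H = -2 + 16 = 14)
a = -5 (a = 5*(-1) = -5)
x(V, j) = 2*j/(-3 + V) (x(V, j) = 1/((-3 + V)/((2*j))) = 1/((-3 + V)*(1/(2*j))) = 1/((-3 + V)/(2*j)) = 2*j/(-3 + V))
m(H) + x(a, -2) = -4*14 + 2*(-2)/(-3 - 5) = -56 + 2*(-2)/(-8) = -56 + 2*(-2)*(-1/8) = -56 + 1/2 = -111/2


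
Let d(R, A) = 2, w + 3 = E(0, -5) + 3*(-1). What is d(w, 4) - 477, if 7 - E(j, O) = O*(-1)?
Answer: -475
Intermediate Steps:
E(j, O) = 7 + O (E(j, O) = 7 - O*(-1) = 7 - (-1)*O = 7 + O)
w = -4 (w = -3 + ((7 - 5) + 3*(-1)) = -3 + (2 - 3) = -3 - 1 = -4)
d(w, 4) - 477 = 2 - 477 = -475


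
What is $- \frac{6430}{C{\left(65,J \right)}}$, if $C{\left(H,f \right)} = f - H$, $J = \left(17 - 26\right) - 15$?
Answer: $\frac{6430}{89} \approx 72.247$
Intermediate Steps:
$J = -24$ ($J = -9 - 15 = -24$)
$- \frac{6430}{C{\left(65,J \right)}} = - \frac{6430}{-24 - 65} = - \frac{6430}{-89} = \left(-6430\right) \left(- \frac{1}{89}\right) = \frac{6430}{89}$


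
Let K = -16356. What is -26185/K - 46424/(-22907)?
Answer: 1359130739/374666892 ≈ 3.6276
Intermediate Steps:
-26185/K - 46424/(-22907) = -26185/(-16356) - 46424/(-22907) = -26185*(-1/16356) - 46424*(-1/22907) = 26185/16356 + 46424/22907 = 1359130739/374666892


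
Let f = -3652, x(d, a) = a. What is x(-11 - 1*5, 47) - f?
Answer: 3699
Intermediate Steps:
x(-11 - 1*5, 47) - f = 47 - 1*(-3652) = 47 + 3652 = 3699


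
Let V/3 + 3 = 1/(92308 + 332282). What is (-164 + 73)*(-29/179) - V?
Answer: 601502321/25333870 ≈ 23.743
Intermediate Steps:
V = -1273769/141530 (V = -9 + 3/(92308 + 332282) = -9 + 3/424590 = -9 + 3*(1/424590) = -9 + 1/141530 = -1273769/141530 ≈ -9.0000)
(-164 + 73)*(-29/179) - V = (-164 + 73)*(-29/179) - 1*(-1273769/141530) = -(-2639)/179 + 1273769/141530 = -91*(-29/179) + 1273769/141530 = 2639/179 + 1273769/141530 = 601502321/25333870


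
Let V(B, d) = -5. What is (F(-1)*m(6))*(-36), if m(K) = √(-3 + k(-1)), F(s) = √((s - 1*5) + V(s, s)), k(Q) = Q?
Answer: 72*√11 ≈ 238.80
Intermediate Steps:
F(s) = √(-10 + s) (F(s) = √((s - 1*5) - 5) = √((s - 5) - 5) = √((-5 + s) - 5) = √(-10 + s))
m(K) = 2*I (m(K) = √(-3 - 1) = √(-4) = 2*I)
(F(-1)*m(6))*(-36) = (√(-10 - 1)*(2*I))*(-36) = (√(-11)*(2*I))*(-36) = ((I*√11)*(2*I))*(-36) = -2*√11*(-36) = 72*√11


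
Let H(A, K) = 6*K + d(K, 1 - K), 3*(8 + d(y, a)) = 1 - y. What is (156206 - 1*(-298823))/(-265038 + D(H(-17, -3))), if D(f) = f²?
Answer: -4095261/2379866 ≈ -1.7208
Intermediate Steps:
d(y, a) = -23/3 - y/3 (d(y, a) = -8 + (1 - y)/3 = -8 + (⅓ - y/3) = -23/3 - y/3)
H(A, K) = -23/3 + 17*K/3 (H(A, K) = 6*K + (-23/3 - K/3) = -23/3 + 17*K/3)
(156206 - 1*(-298823))/(-265038 + D(H(-17, -3))) = (156206 - 1*(-298823))/(-265038 + (-23/3 + (17/3)*(-3))²) = (156206 + 298823)/(-265038 + (-23/3 - 17)²) = 455029/(-265038 + (-74/3)²) = 455029/(-265038 + 5476/9) = 455029/(-2379866/9) = 455029*(-9/2379866) = -4095261/2379866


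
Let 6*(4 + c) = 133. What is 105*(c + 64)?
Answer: 17255/2 ≈ 8627.5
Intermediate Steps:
c = 109/6 (c = -4 + (⅙)*133 = -4 + 133/6 = 109/6 ≈ 18.167)
105*(c + 64) = 105*(109/6 + 64) = 105*(493/6) = 17255/2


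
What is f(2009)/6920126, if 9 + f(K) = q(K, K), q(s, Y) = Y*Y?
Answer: 2018036/3460063 ≈ 0.58324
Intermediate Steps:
q(s, Y) = Y²
f(K) = -9 + K²
f(2009)/6920126 = (-9 + 2009²)/6920126 = (-9 + 4036081)*(1/6920126) = 4036072*(1/6920126) = 2018036/3460063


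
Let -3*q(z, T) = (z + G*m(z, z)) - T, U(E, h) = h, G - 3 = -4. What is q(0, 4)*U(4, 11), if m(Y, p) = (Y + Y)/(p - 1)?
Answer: 44/3 ≈ 14.667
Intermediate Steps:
G = -1 (G = 3 - 4 = -1)
m(Y, p) = 2*Y/(-1 + p) (m(Y, p) = (2*Y)/(-1 + p) = 2*Y/(-1 + p))
q(z, T) = -z/3 + T/3 + 2*z/(3*(-1 + z)) (q(z, T) = -((z - 2*z/(-1 + z)) - T)/3 = -(z - T - 2*z/(-1 + z))/3 = -z/3 + T/3 + 2*z/(3*(-1 + z)))
q(0, 4)*U(4, 11) = ((2*0 + (-1 + 0)*(4 - 1*0))/(3*(-1 + 0)))*11 = ((⅓)*(0 - (4 + 0))/(-1))*11 = ((⅓)*(-1)*(0 - 1*4))*11 = ((⅓)*(-1)*(0 - 4))*11 = ((⅓)*(-1)*(-4))*11 = (4/3)*11 = 44/3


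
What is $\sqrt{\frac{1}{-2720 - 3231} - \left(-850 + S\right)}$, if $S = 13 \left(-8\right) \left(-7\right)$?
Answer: $\frac{3 \sqrt{480061219}}{5951} \approx 11.045$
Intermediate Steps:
$S = 728$ ($S = \left(-104\right) \left(-7\right) = 728$)
$\sqrt{\frac{1}{-2720 - 3231} - \left(-850 + S\right)} = \sqrt{\frac{1}{-2720 - 3231} + \left(850 - 728\right)} = \sqrt{\frac{1}{-5951} + \left(850 - 728\right)} = \sqrt{- \frac{1}{5951} + 122} = \sqrt{\frac{726021}{5951}} = \frac{3 \sqrt{480061219}}{5951}$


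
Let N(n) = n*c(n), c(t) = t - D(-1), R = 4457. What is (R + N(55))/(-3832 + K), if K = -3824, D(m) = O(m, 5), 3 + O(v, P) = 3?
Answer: -43/44 ≈ -0.97727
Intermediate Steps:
O(v, P) = 0 (O(v, P) = -3 + 3 = 0)
D(m) = 0
c(t) = t (c(t) = t - 1*0 = t + 0 = t)
N(n) = n² (N(n) = n*n = n²)
(R + N(55))/(-3832 + K) = (4457 + 55²)/(-3832 - 3824) = (4457 + 3025)/(-7656) = 7482*(-1/7656) = -43/44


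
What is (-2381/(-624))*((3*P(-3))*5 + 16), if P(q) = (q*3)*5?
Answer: -1569079/624 ≈ -2514.6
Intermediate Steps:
P(q) = 15*q (P(q) = (3*q)*5 = 15*q)
(-2381/(-624))*((3*P(-3))*5 + 16) = (-2381/(-624))*((3*(15*(-3)))*5 + 16) = (-2381*(-1/624))*((3*(-45))*5 + 16) = 2381*(-135*5 + 16)/624 = 2381*(-675 + 16)/624 = (2381/624)*(-659) = -1569079/624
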